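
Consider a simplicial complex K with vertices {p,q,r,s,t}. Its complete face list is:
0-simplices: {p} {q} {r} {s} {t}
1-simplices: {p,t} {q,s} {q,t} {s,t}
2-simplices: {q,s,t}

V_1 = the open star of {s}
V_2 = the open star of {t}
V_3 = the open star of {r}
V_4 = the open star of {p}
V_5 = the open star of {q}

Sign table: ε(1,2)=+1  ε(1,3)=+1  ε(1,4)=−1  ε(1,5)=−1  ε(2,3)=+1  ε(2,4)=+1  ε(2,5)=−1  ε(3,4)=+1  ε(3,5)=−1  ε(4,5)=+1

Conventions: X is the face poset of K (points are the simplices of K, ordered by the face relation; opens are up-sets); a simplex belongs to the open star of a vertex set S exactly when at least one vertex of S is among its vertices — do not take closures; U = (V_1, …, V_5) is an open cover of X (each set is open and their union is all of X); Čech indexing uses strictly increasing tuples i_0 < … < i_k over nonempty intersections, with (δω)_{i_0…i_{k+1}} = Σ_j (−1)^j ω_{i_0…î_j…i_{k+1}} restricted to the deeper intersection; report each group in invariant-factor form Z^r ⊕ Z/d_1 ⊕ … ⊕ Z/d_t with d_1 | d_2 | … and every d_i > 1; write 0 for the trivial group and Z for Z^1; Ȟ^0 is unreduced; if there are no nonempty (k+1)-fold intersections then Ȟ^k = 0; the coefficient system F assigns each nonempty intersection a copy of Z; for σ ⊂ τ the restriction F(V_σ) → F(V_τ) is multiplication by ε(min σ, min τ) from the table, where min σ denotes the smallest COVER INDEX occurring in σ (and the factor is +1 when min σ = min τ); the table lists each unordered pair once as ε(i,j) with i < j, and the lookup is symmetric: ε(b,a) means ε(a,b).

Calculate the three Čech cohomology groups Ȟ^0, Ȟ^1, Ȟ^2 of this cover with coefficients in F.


Ȟ^0(U;F) ≅ Z^2, Ȟ^1(U;F) ≅ 0 and Ȟ^2(U;F) ≅ 0

cover nerve:
  V1={{s},{q,s},{s,t},{q,s,t}} V2={{t},{p,t},{q,t},{s,t},{q,s,t}} V3={{r}} V4={{p},{p,t}} V5={{q},{q,s},{q,t},{q,s,t}}
  V12={{s,t},{q,s,t}} V15={{q,s},{q,s,t}} V24={{p,t}} V25={{q,t},{q,s,t}}
  V125={{q,s,t}}
C dims 5,4,1; δ0: rk 3, SNF 1^3; δ1: rk 1, SNF 1^1
Ȟ^0: (5−3)−0=2 ⇒ Z^2
Ȟ^1: (4−1)−3=0 ⇒ 0
Ȟ^2: (1−0)−1=0 ⇒ 0


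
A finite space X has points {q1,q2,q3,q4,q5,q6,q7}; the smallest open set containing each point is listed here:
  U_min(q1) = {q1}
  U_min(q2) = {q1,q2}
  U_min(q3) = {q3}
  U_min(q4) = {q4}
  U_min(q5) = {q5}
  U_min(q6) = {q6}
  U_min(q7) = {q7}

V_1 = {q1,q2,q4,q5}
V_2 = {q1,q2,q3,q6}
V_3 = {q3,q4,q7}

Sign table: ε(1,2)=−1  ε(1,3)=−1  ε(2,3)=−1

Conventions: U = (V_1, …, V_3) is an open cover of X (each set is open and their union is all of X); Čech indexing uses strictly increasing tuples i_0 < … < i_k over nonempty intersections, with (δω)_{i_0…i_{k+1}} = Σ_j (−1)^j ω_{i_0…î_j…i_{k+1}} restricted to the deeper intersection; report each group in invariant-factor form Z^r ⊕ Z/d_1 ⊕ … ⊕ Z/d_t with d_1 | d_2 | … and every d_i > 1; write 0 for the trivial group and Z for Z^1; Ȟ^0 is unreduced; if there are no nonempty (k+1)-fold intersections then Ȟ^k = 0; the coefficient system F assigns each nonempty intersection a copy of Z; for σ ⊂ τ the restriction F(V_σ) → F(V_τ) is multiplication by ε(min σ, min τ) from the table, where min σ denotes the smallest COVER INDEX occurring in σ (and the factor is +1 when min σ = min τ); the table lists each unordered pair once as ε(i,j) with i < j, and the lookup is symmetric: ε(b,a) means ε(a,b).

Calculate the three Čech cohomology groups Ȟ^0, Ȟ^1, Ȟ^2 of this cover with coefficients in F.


Ȟ^0 ≅ 0, Ȟ^1 ≅ Z/2, Ȟ^2 ≅ 0

nerve of the cover:
  V12={q1,q2} V13={q4} V23={q3}
C dims 3,3; δ0: rk 3, SNF 1^2·2
Ȟ^0 = (3 − 3) − 0 = 0, so Ȟ^0 ≅ 0
Ȟ^1 = (3 − 0) − 3 = 0 plus torsion [2], so Ȟ^1 ≅ Z/2
Ȟ^2 = (0 − 0) − 0 = 0, so Ȟ^2 ≅ 0


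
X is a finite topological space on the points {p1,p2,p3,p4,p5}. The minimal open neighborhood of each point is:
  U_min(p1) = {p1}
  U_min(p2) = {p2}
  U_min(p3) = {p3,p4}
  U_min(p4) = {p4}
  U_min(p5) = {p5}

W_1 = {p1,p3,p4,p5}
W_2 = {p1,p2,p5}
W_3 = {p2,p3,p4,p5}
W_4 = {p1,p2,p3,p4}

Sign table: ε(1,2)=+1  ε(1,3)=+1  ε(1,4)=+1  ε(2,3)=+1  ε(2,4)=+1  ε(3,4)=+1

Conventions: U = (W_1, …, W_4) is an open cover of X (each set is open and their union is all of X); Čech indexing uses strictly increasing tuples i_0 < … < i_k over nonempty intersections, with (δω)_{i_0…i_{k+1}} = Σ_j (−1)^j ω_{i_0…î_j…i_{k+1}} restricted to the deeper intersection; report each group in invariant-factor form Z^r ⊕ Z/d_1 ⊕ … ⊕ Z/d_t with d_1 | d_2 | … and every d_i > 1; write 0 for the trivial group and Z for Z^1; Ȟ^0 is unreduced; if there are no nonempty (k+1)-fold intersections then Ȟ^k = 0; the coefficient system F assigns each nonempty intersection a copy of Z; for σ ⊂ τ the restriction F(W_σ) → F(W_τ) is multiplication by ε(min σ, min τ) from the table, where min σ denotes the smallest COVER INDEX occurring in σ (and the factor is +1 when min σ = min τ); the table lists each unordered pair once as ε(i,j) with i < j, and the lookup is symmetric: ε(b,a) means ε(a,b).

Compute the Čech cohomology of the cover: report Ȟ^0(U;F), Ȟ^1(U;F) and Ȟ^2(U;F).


Ȟ^0 = Z; Ȟ^1 = 0; Ȟ^2 = Z

nerve of the cover:
  W12={p1,p5} W13={p3,p4,p5} W14={p1,p3,p4} W23={p2,p5} W24={p1,p2} W34={p2,p3,p4}
  W123={p5} W124={p1} W134={p3,p4} W234={p2}
C dims 4,6,4; δ0: rk 3, SNF 1^3; δ1: rk 3, SNF 1^3
Ȟ^0 = (4 − 3) − 0 = 1, so Ȟ^0 ≅ Z
Ȟ^1 = (6 − 3) − 3 = 0, so Ȟ^1 ≅ 0
Ȟ^2 = (4 − 0) − 3 = 1, so Ȟ^2 ≅ Z


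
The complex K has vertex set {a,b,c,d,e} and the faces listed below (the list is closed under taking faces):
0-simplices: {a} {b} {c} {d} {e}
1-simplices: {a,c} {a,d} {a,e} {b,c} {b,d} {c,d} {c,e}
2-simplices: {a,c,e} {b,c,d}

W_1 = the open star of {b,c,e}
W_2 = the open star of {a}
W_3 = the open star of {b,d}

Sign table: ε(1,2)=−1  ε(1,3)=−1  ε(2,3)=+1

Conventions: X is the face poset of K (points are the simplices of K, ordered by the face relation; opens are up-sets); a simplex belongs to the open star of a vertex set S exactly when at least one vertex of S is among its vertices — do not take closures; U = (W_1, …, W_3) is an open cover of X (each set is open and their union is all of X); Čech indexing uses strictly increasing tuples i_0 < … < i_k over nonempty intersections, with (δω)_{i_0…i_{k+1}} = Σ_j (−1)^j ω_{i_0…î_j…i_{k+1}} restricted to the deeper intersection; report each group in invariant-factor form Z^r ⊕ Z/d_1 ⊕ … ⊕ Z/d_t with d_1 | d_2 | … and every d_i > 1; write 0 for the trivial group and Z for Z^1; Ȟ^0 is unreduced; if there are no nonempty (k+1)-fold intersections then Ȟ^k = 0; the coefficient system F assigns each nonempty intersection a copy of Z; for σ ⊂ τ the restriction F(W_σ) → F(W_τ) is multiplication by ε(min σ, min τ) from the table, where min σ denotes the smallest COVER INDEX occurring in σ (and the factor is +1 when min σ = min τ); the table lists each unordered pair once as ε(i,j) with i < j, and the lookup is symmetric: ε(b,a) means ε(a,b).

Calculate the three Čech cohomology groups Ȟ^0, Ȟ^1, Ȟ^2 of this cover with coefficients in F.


Ȟ^0(U;F) ≅ Z; Ȟ^1(U;F) ≅ Z; Ȟ^2(U;F) ≅ 0

nonempty overlaps:
  W1={{b},{c},{e},{a,c},{a,e},{b,c},{b,d},{c,d},{c,e},{a,c,e},{b,c,d}} W2={{a},{a,c},{a,d},{a,e},{a,c,e}} W3={{b},{d},{a,d},{b,c},{b,d},{c,d},{b,c,d}}
  W12={{a,c},{a,e},{a,c,e}} W13={{b},{b,c},{b,d},{c,d},{b,c,d}} W23={{a,d}}
C dims 3,3; δ0: rk 2, SNF 1^2
degree 0: 3−2−0 = 1 → Ȟ^0 ≅ Z
degree 1: 3−0−2 = 1 → Ȟ^1 ≅ Z
degree 2: 0−0−0 = 0 → Ȟ^2 ≅ 0


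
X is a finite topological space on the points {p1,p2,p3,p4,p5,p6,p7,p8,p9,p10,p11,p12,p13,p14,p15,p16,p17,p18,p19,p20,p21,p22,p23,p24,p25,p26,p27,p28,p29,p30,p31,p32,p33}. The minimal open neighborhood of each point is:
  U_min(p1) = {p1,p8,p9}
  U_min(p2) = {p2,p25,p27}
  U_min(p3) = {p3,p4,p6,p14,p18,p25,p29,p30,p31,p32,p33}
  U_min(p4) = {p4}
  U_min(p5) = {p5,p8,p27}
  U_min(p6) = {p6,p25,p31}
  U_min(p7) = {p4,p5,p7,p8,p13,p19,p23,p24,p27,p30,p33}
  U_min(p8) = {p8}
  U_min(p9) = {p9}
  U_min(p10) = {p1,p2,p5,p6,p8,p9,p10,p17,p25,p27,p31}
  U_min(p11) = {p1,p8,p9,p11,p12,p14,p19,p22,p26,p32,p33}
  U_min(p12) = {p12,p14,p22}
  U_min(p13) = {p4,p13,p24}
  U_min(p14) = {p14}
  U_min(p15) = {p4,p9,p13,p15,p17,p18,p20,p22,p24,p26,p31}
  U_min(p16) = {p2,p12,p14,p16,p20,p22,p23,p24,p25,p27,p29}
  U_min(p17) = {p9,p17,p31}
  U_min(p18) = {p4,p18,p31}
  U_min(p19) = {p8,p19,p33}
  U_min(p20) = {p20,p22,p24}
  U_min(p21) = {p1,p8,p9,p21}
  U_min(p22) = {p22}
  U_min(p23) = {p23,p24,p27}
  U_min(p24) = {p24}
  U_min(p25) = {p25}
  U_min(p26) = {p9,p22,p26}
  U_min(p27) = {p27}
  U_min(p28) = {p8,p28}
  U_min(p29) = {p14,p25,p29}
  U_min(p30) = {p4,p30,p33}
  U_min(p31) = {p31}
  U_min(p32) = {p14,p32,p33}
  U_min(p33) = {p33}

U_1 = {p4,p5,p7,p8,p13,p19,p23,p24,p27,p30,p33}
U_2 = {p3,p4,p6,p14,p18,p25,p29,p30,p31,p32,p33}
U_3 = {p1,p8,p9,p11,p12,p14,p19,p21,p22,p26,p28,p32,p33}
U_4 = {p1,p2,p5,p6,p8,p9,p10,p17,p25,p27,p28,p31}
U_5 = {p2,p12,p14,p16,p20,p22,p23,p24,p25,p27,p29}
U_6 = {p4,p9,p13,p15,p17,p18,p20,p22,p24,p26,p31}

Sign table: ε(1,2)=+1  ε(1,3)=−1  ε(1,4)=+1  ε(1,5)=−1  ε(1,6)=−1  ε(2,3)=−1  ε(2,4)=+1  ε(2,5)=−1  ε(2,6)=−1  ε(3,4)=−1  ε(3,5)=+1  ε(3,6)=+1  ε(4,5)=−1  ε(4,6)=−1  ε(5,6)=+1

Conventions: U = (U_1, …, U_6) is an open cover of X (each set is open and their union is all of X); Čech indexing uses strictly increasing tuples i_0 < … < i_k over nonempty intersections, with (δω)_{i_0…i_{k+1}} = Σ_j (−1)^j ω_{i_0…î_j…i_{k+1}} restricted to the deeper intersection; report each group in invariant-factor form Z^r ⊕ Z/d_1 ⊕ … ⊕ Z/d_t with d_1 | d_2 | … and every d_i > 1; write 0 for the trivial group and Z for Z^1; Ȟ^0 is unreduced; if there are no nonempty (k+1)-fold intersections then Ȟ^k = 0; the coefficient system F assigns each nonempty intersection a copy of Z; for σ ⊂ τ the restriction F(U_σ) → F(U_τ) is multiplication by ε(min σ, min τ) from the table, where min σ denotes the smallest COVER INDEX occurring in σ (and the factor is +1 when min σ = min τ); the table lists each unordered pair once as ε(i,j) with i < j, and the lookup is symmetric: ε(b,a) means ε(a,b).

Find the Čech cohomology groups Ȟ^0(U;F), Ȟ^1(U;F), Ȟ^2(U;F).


nonempty intersections:
  U12={p4,p30,p33} U13={p8,p19,p33} U14={p5,p8,p27} U15={p23,p24,p27} U16={p4,p13,p24} U23={p14,p32,p33} U24={p6,p25,p31} U25={p14,p25,p29} U26={p4,p18,p31} U34={p1,p8,p9,p28} U35={p12,p14,p22} U36={p9,p22,p26} U45={p2,p25,p27} U46={p9,p17,p31} U56={p20,p22,p24}
  U123={p33} U126={p4} U134={p8} U145={p27} U156={p24} U235={p14} U245={p25} U246={p31} U346={p9} U356={p22}
C dims 6,15,10; δ0: rk 5, SNF 1^5; δ1: rk 10, SNF 1^9·2
Ȟ^0: (6−5)−0=1 ⇒ Z
Ȟ^1: (15−10)−5=0 ⇒ 0
Ȟ^2: (10−0)−10=0 plus torsion [2] ⇒ Z/2

Ȟ^0 = Z,  Ȟ^1 = 0,  Ȟ^2 = Z/2


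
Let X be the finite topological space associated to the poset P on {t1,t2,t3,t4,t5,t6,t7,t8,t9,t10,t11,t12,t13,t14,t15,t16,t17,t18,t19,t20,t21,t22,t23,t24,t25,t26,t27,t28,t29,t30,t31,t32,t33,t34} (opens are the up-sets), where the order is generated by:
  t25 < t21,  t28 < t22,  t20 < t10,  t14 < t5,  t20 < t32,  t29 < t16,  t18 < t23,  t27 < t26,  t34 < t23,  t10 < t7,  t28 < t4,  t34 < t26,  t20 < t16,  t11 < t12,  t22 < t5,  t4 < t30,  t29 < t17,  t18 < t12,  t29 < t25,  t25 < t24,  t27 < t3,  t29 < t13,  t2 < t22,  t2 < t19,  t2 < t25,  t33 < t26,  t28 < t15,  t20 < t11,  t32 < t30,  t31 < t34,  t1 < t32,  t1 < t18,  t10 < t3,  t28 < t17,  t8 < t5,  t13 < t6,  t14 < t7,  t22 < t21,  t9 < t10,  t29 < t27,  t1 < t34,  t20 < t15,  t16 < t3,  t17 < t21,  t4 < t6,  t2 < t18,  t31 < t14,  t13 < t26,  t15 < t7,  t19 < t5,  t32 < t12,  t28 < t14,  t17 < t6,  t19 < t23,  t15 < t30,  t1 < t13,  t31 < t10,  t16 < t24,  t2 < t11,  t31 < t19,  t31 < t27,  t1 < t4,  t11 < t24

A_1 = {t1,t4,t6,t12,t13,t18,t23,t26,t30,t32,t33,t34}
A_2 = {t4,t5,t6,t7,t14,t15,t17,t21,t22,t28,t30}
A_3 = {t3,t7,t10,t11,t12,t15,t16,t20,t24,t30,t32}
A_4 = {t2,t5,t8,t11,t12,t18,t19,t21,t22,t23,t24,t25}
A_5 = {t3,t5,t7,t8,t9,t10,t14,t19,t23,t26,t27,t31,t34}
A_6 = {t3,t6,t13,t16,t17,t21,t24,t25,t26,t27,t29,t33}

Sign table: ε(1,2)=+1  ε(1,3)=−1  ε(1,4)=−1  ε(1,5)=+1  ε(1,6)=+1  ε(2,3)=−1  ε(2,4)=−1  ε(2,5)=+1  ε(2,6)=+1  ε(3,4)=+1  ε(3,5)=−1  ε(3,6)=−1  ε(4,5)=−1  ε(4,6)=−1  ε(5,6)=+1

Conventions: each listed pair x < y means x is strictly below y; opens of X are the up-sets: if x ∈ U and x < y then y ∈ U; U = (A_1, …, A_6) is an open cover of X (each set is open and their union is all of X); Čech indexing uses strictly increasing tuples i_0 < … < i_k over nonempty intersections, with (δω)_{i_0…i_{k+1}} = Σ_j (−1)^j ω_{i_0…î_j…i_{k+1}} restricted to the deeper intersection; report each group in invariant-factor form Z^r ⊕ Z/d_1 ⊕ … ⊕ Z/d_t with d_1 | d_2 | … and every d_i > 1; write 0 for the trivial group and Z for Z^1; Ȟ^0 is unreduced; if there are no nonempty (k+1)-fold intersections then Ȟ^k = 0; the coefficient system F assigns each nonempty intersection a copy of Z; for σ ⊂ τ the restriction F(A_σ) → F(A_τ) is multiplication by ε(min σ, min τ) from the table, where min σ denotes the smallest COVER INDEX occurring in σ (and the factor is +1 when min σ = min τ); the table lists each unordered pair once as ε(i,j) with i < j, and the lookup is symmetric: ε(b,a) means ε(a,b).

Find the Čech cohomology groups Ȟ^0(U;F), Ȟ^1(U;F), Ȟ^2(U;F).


cover nerve:
  A12={t4,t6,t30} A13={t12,t30,t32} A14={t12,t18,t23} A15={t23,t26,t34} A16={t6,t13,t26,t33} A23={t7,t15,t30} A24={t5,t21,t22} A25={t5,t7,t14} A26={t6,t17,t21} A34={t11,t12,t24} A35={t3,t7,t10} A36={t3,t16,t24} A45={t5,t8,t19,t23} A46={t21,t24,t25} A56={t3,t26,t27}
  A123={t30} A126={t6} A134={t12} A145={t23} A156={t26} A235={t7} A245={t5} A246={t21} A346={t24} A356={t3}
C dims 6,15,10; δ0: rk 5, SNF 1^5; δ1: rk 10, SNF 1^9·2
Ȟ^0: (6−5)−0=1 ⇒ Z
Ȟ^1: (15−10)−5=0 ⇒ 0
Ȟ^2: (10−0)−10=0 plus torsion [2] ⇒ Z/2

Ȟ^0(U;F) ≅ Z, Ȟ^1(U;F) ≅ 0, Ȟ^2(U;F) ≅ Z/2


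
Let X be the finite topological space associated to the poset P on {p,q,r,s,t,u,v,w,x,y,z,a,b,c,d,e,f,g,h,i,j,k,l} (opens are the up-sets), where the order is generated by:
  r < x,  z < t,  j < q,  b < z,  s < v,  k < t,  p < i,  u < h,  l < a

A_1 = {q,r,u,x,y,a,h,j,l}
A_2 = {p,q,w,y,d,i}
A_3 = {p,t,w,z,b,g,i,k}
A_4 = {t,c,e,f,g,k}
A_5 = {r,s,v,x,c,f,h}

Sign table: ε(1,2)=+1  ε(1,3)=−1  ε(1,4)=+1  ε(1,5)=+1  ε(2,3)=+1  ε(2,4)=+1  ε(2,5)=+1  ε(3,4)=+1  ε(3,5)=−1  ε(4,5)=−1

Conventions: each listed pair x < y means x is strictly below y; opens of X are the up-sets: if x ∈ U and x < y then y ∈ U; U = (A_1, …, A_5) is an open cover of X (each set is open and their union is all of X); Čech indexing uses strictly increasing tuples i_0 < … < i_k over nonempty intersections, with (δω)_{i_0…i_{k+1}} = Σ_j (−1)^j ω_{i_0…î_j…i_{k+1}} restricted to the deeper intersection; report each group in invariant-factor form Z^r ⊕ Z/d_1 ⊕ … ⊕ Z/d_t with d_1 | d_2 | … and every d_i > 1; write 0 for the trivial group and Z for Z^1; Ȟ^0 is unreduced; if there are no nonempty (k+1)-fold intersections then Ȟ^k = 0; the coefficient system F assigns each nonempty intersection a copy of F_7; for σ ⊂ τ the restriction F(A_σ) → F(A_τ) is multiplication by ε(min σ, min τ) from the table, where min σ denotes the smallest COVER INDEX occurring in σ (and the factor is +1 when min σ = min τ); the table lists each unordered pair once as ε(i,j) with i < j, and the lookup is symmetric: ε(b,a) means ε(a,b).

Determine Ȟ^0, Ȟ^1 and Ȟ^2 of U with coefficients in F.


intersection data:
  A12={q,y} A15={r,x,h} A23={p,w,i} A34={t,g,k} A45={c,f}
C dims 5,5; δ0: rk_F7 5
Ȟ^0 = (5 − 5) − 0 = 0, so Ȟ^0 ≅ 0
Ȟ^1 = (5 − 0) − 5 = 0, so Ȟ^1 ≅ 0
Ȟ^2 = (0 − 0) − 0 = 0, so Ȟ^2 ≅ 0

Ȟ^0(U;F) ≅ 0, Ȟ^1(U;F) ≅ 0 and Ȟ^2(U;F) ≅ 0


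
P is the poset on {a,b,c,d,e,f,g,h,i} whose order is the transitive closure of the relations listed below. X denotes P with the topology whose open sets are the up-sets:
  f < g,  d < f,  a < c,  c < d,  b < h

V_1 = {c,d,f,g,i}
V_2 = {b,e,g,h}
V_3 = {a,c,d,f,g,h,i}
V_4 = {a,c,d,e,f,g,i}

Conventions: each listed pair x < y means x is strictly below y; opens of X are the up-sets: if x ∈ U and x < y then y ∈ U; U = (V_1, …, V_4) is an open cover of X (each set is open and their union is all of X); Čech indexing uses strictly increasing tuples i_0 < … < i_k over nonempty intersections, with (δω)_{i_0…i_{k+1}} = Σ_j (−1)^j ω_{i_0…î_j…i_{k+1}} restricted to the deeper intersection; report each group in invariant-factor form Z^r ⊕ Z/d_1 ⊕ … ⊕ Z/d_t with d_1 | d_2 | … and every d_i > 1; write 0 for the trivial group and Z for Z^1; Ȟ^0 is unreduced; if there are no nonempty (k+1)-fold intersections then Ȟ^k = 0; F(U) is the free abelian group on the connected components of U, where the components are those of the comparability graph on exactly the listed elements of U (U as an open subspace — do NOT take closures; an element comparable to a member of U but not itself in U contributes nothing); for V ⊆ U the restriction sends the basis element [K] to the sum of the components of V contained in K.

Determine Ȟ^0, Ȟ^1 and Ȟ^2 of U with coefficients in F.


cover nerve:
  V12={g} V13={c,d,f,g,i} V14={c,d,f,g,i} V23={g,h} V24={e,g} V34={a,c,d,f,g,i}
  V123={g} V124={g} V134={c,d,f,g,i} V234={g}
  V1234={g}
components per intersection:
  V1: {c,d,f,g} {i}
  V2: {b,h} {e} {g}
  V3: {a,c,d,f,g} {h} {i}
  V4: {a,c,d,f,g} {e} {i}
  V12: {g}
  V13: {c,d,f,g} {i}
  V14: {c,d,f,g} {i}
  V23: {g} {h}
  V24: {e} {g}
  V34: {a,c,d,f,g} {i}
  V123: {g}
  V124: {g}
  V134: {c,d,f,g} {i}
  V234: {g}
  V1234: {g}
C dims 11,11,5,1; δ0: rk 7, SNF 1^7; δ1: rk 4, SNF 1^4; δ2: rk 1, SNF 1^1
Ȟ^0: (11−7)−0=4 ⇒ Z^4
Ȟ^1: (11−4)−7=0 ⇒ 0
Ȟ^2: (5−1)−4=0 ⇒ 0

Ȟ^0 = Z^4, Ȟ^1 = 0, Ȟ^2 = 0


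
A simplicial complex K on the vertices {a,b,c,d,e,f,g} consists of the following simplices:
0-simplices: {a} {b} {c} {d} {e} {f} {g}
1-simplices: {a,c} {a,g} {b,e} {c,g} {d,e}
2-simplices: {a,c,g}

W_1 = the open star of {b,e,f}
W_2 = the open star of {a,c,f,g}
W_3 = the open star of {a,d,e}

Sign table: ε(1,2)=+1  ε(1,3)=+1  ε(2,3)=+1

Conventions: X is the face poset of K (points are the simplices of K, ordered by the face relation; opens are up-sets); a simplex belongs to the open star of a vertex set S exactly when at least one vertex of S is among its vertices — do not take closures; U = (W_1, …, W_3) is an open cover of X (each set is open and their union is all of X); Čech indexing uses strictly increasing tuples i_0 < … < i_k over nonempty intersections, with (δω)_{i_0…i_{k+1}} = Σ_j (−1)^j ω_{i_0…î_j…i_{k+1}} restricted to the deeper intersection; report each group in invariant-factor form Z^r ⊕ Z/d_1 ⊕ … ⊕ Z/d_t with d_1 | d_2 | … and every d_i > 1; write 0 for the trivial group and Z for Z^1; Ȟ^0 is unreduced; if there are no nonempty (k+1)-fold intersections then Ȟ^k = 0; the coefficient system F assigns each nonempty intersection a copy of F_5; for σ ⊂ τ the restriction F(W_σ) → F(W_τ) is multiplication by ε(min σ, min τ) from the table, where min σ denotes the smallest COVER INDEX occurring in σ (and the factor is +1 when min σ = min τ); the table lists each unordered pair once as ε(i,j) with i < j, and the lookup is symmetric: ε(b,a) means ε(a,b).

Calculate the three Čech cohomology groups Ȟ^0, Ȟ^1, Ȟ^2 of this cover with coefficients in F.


Ȟ^0 = Z/5, Ȟ^1 = Z/5, Ȟ^2 = 0

cover nerve:
  W1={{b},{e},{f},{b,e},{d,e}} W2={{a},{c},{f},{g},{a,c},{a,g},{c,g},{a,c,g}} W3={{a},{d},{e},{a,c},{a,g},{b,e},{d,e},{a,c,g}}
  W12={{f}} W13={{e},{b,e},{d,e}} W23={{a},{a,c},{a,g},{a,c,g}}
C dims 3,3; δ0: rk_F5 2
Ȟ^0: (3−2)−0=1 ⇒ Z/5
Ȟ^1: (3−0)−2=1 ⇒ Z/5
Ȟ^2: (0−0)−0=0 ⇒ 0


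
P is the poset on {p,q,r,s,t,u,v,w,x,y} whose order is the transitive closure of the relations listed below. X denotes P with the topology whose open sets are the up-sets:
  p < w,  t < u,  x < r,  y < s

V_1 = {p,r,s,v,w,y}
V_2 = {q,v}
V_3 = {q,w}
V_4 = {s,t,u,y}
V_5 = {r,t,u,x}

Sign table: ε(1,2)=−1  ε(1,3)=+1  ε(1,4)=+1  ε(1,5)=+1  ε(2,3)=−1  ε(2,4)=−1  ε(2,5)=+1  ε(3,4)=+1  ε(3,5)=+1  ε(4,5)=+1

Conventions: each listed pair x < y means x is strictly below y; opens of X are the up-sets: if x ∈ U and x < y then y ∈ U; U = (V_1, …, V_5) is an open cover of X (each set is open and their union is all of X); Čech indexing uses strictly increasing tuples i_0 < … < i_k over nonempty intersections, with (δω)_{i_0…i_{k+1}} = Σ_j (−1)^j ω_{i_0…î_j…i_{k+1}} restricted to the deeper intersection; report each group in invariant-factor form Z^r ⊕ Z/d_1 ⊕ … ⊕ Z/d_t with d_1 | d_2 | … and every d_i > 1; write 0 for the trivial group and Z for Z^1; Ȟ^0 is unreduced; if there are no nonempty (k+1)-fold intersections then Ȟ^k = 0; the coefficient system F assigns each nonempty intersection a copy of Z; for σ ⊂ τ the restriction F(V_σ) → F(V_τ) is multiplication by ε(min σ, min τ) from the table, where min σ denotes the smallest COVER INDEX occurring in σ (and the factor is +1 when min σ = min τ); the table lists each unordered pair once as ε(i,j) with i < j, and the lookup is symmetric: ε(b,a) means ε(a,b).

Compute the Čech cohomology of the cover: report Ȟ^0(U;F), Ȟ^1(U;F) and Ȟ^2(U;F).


nerve simplices:
  V12={v} V13={w} V14={s,y} V15={r} V23={q} V45={t,u}
C dims 5,6; δ0: rk 4, SNF 1^4
degree 0: 5−4−0 = 1 → Ȟ^0 ≅ Z
degree 1: 6−0−4 = 2 → Ȟ^1 ≅ Z^2
degree 2: 0−0−0 = 0 → Ȟ^2 ≅ 0

Ȟ^0(U;F) ≅ Z, Ȟ^1(U;F) ≅ Z^2, Ȟ^2(U;F) ≅ 0


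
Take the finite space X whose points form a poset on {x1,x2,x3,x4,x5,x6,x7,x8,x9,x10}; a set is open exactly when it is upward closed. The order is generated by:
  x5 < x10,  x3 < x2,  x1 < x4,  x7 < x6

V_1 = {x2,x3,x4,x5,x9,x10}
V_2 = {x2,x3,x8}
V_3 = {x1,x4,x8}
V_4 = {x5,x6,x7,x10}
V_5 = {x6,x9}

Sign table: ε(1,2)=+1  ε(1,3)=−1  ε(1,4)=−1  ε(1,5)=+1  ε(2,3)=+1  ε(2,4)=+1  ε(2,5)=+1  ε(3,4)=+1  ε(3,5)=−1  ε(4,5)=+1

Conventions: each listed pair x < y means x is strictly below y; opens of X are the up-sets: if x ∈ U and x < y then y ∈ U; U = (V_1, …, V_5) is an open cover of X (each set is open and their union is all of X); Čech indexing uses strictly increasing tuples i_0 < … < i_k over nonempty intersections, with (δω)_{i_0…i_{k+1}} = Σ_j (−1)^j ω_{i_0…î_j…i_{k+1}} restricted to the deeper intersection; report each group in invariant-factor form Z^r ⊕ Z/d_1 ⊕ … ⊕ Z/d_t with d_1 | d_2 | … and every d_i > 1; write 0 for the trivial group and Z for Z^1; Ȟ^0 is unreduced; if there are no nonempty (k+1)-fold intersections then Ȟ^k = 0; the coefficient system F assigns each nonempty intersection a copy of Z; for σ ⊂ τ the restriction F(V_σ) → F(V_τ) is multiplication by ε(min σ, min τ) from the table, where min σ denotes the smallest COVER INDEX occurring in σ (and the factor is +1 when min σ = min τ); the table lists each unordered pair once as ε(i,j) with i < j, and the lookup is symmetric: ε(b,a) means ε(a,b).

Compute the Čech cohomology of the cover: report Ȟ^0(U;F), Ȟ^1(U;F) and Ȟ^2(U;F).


nonempty intersections:
  V12={x2,x3} V13={x4} V14={x5,x10} V15={x9} V23={x8} V45={x6}
C dims 5,6; δ0: rk 5, SNF 1^4·2
Ȟ^0: (5−5)−0=0 ⇒ 0
Ȟ^1: (6−0)−5=1 plus torsion [2] ⇒ Z ⊕ Z/2
Ȟ^2: (0−0)−0=0 ⇒ 0

Ȟ^0 ≅ 0, Ȟ^1 ≅ Z ⊕ Z/2 and Ȟ^2 ≅ 0


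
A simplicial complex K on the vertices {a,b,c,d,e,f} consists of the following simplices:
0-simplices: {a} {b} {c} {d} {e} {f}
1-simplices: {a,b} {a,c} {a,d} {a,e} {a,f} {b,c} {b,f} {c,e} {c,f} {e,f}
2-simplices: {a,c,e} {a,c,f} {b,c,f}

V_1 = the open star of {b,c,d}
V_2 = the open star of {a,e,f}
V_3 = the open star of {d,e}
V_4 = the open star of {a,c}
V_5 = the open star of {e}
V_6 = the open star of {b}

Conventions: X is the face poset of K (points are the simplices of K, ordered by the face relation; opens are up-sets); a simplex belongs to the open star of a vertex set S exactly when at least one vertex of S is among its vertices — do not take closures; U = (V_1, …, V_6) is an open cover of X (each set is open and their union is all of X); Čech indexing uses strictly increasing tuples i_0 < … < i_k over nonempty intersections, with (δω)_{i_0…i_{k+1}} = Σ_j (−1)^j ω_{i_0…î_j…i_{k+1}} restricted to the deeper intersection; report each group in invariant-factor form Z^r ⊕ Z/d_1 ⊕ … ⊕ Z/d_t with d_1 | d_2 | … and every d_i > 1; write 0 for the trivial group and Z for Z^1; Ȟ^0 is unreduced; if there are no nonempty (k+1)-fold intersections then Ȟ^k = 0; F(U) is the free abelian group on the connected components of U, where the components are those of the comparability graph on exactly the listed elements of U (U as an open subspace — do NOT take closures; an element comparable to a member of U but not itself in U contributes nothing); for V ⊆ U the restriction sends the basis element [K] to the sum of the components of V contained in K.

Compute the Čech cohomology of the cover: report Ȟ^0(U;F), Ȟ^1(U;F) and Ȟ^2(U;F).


Ȟ^0 = Z, Ȟ^1 = Z, Ȟ^2 = 0

nerve simplices:
  V1={{b},{c},{d},{a,b},{a,c},{a,d},{b,c},{b,f},{c,e},{c,f},{a,c,e},{a,c,f},{b,c,f}} V2={{a},{e},{f},{a,b},{a,c},{a,d},{a,e},{a,f},{b,f},{c,e},{c,f},{e,f},{a,c,e},{a,c,f},{b,c,f}} V3={{d},{e},{a,d},{a,e},{c,e},{e,f},{a,c,e}} V4={{a},{c},{a,b},{a,c},{a,d},{a,e},{a,f},{b,c},{c,e},{c,f},{a,c,e},{a,c,f},{b,c,f}} V5={{e},{a,e},{c,e},{e,f},{a,c,e}} V6={{b},{a,b},{b,c},{b,f},{b,c,f}}
  V12={{a,b},{a,c},{a,d},{b,f},{c,e},{c,f},{a,c,e},{a,c,f},{b,c,f}} V13={{d},{a,d},{c,e},{a,c,e}} V14={{c},{a,b},{a,c},{a,d},{b,c},{c,e},{c,f},{a,c,e},{a,c,f},{b,c,f}} V15={{c,e},{a,c,e}} V16={{b},{a,b},{b,c},{b,f},{b,c,f}} V23={{e},{a,d},{a,e},{c,e},{e,f},{a,c,e}} V24={{a},{a,b},{a,c},{a,d},{a,e},{a,f},{c,e},{c,f},{a,c,e},{a,c,f},{b,c,f}} V25={{e},{a,e},{c,e},{e,f},{a,c,e}} V26={{a,b},{b,f},{b,c,f}} V34={{a,d},{a,e},{c,e},{a,c,e}} V35={{e},{a,e},{c,e},{e,f},{a,c,e}} V45={{a,e},{c,e},{a,c,e}} V46={{a,b},{b,c},{b,c,f}}
  V123={{a,d},{c,e},{a,c,e}} V124={{a,b},{a,c},{a,d},{c,e},{c,f},{a,c,e},{a,c,f},{b,c,f}} V125={{c,e},{a,c,e}} V126={{a,b},{b,f},{b,c,f}} V134={{a,d},{c,e},{a,c,e}} V135={{c,e},{a,c,e}} V145={{c,e},{a,c,e}} V146={{a,b},{b,c},{b,c,f}} V234={{a,d},{a,e},{c,e},{a,c,e}} V235={{e},{a,e},{c,e},{e,f},{a,c,e}} V245={{a,e},{c,e},{a,c,e}} V246={{a,b},{b,c,f}} V345={{a,e},{c,e},{a,c,e}}
  V1234={{a,d},{c,e},{a,c,e}} V1235={{c,e},{a,c,e}} V1245={{c,e},{a,c,e}} V1246={{a,b},{b,c,f}} V1345={{c,e},{a,c,e}} V2345={{a,e},{c,e},{a,c,e}}
  V12345={{c,e},{a,c,e}}
components per intersection:
  V1: {{b},{c},{a,b},{a,c},{b,c},{b,f},{c,e},{c,f},{a,c,e},{a,c,f},{b,c,f}} {{d},{a,d}}
  V2: {{a},{e},{f},{a,b},{a,c},{a,d},{a,e},{a,f},{b,f},{c,e},{c,f},{e,f},{a,c,e},{a,c,f},{b,c,f}}
  V3: {{d},{a,d}} {{e},{a,e},{c,e},{e,f},{a,c,e}}
  V4: {{a},{c},{a,b},{a,c},{a,d},{a,e},{a,f},{b,c},{c,e},{c,f},{a,c,e},{a,c,f},{b,c,f}}
  V5: {{e},{a,e},{c,e},{e,f},{a,c,e}}
  V6: {{b},{a,b},{b,c},{b,f},{b,c,f}}
  V12: {{a,b}} {{a,c},{b,f},{c,e},{c,f},{a,c,e},{a,c,f},{b,c,f}} {{a,d}}
  V13: {{d},{a,d}} {{c,e},{a,c,e}}
  V14: {{c},{a,c},{b,c},{c,e},{c,f},{a,c,e},{a,c,f},{b,c,f}} {{a,b}} {{a,d}}
  V15: {{c,e},{a,c,e}}
  V16: {{b},{a,b},{b,c},{b,f},{b,c,f}}
  V23: {{e},{a,e},{c,e},{e,f},{a,c,e}} {{a,d}}
  V24: {{a},{a,b},{a,c},{a,d},{a,e},{a,f},{c,e},{c,f},{a,c,e},{a,c,f},{b,c,f}}
  V25: {{e},{a,e},{c,e},{e,f},{a,c,e}}
  V26: {{a,b}} {{b,f},{b,c,f}}
  V34: {{a,d}} {{a,e},{c,e},{a,c,e}}
  V35: {{e},{a,e},{c,e},{e,f},{a,c,e}}
  V45: {{a,e},{c,e},{a,c,e}}
  V46: {{a,b}} {{b,c},{b,c,f}}
  V123: {{a,d}} {{c,e},{a,c,e}}
  V124: {{a,b}} {{a,c},{c,e},{c,f},{a,c,e},{a,c,f},{b,c,f}} {{a,d}}
  V125: {{c,e},{a,c,e}}
  V126: {{a,b}} {{b,f},{b,c,f}}
  V134: {{a,d}} {{c,e},{a,c,e}}
  V135: {{c,e},{a,c,e}}
  V145: {{c,e},{a,c,e}}
  V146: {{a,b}} {{b,c},{b,c,f}}
  V234: {{a,d}} {{a,e},{c,e},{a,c,e}}
  V235: {{e},{a,e},{c,e},{e,f},{a,c,e}}
  V245: {{a,e},{c,e},{a,c,e}}
  V246: {{a,b}} {{b,c,f}}
  V345: {{a,e},{c,e},{a,c,e}}
  V1234: {{a,d}} {{c,e},{a,c,e}}
  V1235: {{c,e},{a,c,e}}
  V1245: {{c,e},{a,c,e}}
  V1246: {{a,b}} {{b,c,f}}
  V1345: {{c,e},{a,c,e}}
  V2345: {{a,e},{c,e},{a,c,e}}
  V12345: {{c,e},{a,c,e}}
C dims 8,22,21,8; δ0: rk 7, SNF 1^7; δ1: rk 14, SNF 1^14; δ2: rk 7, SNF 1^7
degree 0: 8−7−0 = 1 → Ȟ^0 ≅ Z
degree 1: 22−14−7 = 1 → Ȟ^1 ≅ Z
degree 2: 21−7−14 = 0 → Ȟ^2 ≅ 0


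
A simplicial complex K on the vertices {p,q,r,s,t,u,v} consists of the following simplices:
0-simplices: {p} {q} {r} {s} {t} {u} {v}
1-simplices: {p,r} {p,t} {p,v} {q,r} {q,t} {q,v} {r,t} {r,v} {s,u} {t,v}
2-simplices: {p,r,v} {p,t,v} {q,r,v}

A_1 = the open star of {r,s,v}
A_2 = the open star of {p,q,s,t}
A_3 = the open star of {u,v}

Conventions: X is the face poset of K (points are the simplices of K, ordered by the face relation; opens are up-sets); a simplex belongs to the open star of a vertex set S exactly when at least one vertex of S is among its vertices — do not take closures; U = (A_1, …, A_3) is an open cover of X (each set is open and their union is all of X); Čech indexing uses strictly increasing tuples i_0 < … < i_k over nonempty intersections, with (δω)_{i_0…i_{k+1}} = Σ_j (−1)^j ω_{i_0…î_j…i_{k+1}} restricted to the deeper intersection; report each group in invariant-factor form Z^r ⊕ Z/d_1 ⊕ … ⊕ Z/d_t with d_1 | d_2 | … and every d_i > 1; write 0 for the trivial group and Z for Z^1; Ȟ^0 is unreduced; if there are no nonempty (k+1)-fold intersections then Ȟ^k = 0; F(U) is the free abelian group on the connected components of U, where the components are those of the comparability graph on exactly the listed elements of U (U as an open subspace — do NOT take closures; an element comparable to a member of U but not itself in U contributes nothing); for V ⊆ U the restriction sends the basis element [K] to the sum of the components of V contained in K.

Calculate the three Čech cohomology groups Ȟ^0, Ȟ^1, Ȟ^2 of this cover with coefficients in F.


Ȟ^0(U;F) ≅ Z^2, Ȟ^1(U;F) ≅ Z^2 and Ȟ^2(U;F) ≅ 0

nonempty intersections:
  A1={{r},{s},{v},{p,r},{p,v},{q,r},{q,v},{r,t},{r,v},{s,u},{t,v},{p,r,v},{p,t,v},{q,r,v}} A2={{p},{q},{s},{t},{p,r},{p,t},{p,v},{q,r},{q,t},{q,v},{r,t},{s,u},{t,v},{p,r,v},{p,t,v},{q,r,v}} A3={{u},{v},{p,v},{q,v},{r,v},{s,u},{t,v},{p,r,v},{p,t,v},{q,r,v}}
  A12={{s},{p,r},{p,v},{q,r},{q,v},{r,t},{s,u},{t,v},{p,r,v},{p,t,v},{q,r,v}} A13={{v},{p,v},{q,v},{r,v},{s,u},{t,v},{p,r,v},{p,t,v},{q,r,v}} A23={{p,v},{q,v},{s,u},{t,v},{p,r,v},{p,t,v},{q,r,v}}
  A123={{p,v},{q,v},{s,u},{t,v},{p,r,v},{p,t,v},{q,r,v}}
components per intersection:
  A1: {{r},{v},{p,r},{p,v},{q,r},{q,v},{r,t},{r,v},{t,v},{p,r,v},{p,t,v},{q,r,v}} {{s},{s,u}}
  A2: {{p},{q},{t},{p,r},{p,t},{p,v},{q,r},{q,t},{q,v},{r,t},{t,v},{p,r,v},{p,t,v},{q,r,v}} {{s},{s,u}}
  A3: {{u},{s,u}} {{v},{p,v},{q,v},{r,v},{t,v},{p,r,v},{p,t,v},{q,r,v}}
  A12: {{s},{s,u}} {{p,r},{p,v},{t,v},{p,r,v},{p,t,v}} {{q,r},{q,v},{q,r,v}} {{r,t}}
  A13: {{v},{p,v},{q,v},{r,v},{t,v},{p,r,v},{p,t,v},{q,r,v}} {{s,u}}
  A23: {{p,v},{t,v},{p,r,v},{p,t,v}} {{q,v},{q,r,v}} {{s,u}}
  A123: {{p,v},{t,v},{p,r,v},{p,t,v}} {{q,v},{q,r,v}} {{s,u}}
C dims 6,9,3; δ0: rk 4, SNF 1^4; δ1: rk 3, SNF 1^3
Ȟ^0: (6−4)−0=2 ⇒ Z^2
Ȟ^1: (9−3)−4=2 ⇒ Z^2
Ȟ^2: (3−0)−3=0 ⇒ 0


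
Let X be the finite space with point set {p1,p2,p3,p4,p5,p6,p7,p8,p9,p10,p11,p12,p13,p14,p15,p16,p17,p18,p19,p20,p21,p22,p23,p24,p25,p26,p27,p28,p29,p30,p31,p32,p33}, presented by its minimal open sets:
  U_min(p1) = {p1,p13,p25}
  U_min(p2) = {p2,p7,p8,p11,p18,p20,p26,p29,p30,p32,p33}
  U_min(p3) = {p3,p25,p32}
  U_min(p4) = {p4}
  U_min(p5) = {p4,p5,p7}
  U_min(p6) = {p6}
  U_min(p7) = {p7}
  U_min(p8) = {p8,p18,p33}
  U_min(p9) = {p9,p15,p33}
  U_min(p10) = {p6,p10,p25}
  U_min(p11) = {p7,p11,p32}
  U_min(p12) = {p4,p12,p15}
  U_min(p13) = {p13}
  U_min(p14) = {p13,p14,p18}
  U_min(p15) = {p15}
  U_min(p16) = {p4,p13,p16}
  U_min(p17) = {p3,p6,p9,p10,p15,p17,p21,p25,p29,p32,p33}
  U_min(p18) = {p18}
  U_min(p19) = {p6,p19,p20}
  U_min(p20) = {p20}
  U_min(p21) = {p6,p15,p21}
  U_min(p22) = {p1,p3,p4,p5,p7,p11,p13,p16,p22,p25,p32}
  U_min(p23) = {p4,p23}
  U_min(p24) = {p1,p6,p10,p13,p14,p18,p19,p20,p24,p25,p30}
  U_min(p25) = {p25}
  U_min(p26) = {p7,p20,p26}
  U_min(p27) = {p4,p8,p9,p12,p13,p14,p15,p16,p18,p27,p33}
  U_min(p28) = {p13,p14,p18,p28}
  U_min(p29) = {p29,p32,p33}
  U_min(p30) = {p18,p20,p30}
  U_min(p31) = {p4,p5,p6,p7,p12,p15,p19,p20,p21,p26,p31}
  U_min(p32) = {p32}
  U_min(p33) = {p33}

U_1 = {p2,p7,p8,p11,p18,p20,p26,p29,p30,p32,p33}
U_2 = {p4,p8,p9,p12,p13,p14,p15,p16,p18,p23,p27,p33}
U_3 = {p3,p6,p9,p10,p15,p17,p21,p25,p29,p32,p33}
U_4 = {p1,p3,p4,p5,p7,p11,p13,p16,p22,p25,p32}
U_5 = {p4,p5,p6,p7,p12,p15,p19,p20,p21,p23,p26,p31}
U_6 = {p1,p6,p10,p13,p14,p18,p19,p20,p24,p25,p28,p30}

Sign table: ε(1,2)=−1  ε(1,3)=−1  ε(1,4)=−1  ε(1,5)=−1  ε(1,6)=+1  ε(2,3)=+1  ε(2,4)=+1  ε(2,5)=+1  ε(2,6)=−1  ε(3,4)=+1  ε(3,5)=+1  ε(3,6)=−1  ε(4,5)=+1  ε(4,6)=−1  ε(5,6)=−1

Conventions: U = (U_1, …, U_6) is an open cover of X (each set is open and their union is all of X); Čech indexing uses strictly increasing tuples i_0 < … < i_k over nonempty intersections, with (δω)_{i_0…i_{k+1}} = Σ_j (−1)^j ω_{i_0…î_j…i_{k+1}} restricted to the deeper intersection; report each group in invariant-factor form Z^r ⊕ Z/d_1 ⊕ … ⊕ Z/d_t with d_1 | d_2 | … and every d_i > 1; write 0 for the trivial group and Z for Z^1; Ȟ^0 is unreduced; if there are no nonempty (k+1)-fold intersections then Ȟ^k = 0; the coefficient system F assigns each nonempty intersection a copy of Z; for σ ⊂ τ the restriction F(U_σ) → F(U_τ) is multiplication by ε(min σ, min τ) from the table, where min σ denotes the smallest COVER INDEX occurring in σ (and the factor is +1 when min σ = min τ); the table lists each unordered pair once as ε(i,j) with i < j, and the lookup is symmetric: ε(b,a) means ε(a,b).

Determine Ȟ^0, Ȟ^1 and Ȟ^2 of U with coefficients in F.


nerve of the cover:
  U12={p8,p18,p33} U13={p29,p32,p33} U14={p7,p11,p32} U15={p7,p20,p26} U16={p18,p20,p30} U23={p9,p15,p33} U24={p4,p13,p16} U25={p4,p12,p15,p23} U26={p13,p14,p18} U34={p3,p25,p32} U35={p6,p15,p21} U36={p6,p10,p25} U45={p4,p5,p7} U46={p1,p13,p25} U56={p6,p19,p20}
  U123={p33} U126={p18} U134={p32} U145={p7} U156={p20} U235={p15} U245={p4} U246={p13} U346={p25} U356={p6}
C dims 6,15,10; δ0: rk 5, SNF 1^5; δ1: rk 10, SNF 1^9·2
Ȟ^0 = (6 − 5) − 0 = 1, so Ȟ^0 ≅ Z
Ȟ^1 = (15 − 10) − 5 = 0, so Ȟ^1 ≅ 0
Ȟ^2 = (10 − 0) − 10 = 0 plus torsion [2], so Ȟ^2 ≅ Z/2

Ȟ^0(U;F) ≅ Z; Ȟ^1(U;F) ≅ 0; Ȟ^2(U;F) ≅ Z/2


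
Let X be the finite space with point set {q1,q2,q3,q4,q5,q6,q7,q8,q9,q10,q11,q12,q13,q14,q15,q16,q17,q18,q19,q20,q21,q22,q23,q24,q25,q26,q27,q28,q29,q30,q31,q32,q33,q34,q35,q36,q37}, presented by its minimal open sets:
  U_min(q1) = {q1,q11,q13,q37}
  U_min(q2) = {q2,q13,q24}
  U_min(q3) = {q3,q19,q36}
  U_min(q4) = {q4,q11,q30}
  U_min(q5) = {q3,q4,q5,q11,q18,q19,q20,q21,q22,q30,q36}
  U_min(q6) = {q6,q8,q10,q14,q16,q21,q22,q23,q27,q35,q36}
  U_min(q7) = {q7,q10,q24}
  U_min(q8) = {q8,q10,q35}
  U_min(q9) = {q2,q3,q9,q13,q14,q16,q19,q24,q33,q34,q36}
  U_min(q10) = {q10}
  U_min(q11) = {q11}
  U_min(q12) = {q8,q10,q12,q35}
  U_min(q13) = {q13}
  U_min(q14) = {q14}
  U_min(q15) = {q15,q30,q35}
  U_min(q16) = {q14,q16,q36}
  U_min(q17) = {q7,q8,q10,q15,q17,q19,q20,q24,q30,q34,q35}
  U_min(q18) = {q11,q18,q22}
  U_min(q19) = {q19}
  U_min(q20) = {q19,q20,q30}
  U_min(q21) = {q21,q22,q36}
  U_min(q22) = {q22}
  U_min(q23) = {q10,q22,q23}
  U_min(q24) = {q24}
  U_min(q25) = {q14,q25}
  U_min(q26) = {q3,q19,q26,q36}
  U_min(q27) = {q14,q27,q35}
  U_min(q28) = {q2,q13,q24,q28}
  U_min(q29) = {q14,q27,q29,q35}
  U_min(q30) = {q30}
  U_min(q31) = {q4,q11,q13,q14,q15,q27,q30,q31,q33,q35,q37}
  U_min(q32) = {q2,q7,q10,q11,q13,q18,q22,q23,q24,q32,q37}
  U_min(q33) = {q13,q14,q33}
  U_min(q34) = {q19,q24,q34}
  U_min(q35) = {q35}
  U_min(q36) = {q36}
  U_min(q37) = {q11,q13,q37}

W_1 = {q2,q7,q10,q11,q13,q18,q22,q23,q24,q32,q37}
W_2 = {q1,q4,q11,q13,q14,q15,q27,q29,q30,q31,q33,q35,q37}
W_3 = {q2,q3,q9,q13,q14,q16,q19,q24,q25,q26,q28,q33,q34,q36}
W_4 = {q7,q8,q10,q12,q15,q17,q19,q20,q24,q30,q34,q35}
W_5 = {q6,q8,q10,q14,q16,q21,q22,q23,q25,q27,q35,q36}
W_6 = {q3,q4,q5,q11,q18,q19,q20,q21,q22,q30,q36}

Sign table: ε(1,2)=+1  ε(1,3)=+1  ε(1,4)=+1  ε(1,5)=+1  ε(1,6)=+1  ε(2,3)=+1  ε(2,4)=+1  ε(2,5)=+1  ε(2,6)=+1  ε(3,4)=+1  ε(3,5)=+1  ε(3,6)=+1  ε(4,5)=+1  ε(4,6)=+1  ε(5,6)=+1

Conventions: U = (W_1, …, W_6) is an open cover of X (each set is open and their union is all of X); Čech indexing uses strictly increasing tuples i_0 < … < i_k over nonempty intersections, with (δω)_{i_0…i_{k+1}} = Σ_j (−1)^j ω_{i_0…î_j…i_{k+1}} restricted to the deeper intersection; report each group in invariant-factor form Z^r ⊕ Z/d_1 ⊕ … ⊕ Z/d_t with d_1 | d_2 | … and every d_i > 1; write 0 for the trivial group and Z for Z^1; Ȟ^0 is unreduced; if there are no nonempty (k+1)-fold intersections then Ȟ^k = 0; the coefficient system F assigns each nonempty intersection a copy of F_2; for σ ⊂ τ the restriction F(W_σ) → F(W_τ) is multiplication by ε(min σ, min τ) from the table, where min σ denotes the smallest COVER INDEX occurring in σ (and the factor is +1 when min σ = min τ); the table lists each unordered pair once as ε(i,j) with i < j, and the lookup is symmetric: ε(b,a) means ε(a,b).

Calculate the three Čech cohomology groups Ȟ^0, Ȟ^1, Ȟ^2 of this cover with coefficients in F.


Ȟ^0 ≅ Z/2, Ȟ^1 ≅ Z/2, Ȟ^2 ≅ Z/2

intersection data:
  W12={q11,q13,q37} W13={q2,q13,q24} W14={q7,q10,q24} W15={q10,q22,q23} W16={q11,q18,q22} W23={q13,q14,q33} W24={q15,q30,q35} W25={q14,q27,q35} W26={q4,q11,q30} W34={q19,q24,q34} W35={q14,q16,q25,q36} W36={q3,q19,q36} W45={q8,q10,q35} W46={q19,q20,q30} W56={q21,q22,q36}
  W123={q13} W126={q11} W134={q24} W145={q10} W156={q22} W235={q14} W245={q35} W246={q30} W346={q19} W356={q36}
C dims 6,15,10; δ0: rk_F2 5; δ1: rk_F2 9
Ȟ^0 = (6 − 5) − 0 = 1, so Ȟ^0 ≅ Z/2
Ȟ^1 = (15 − 9) − 5 = 1, so Ȟ^1 ≅ Z/2
Ȟ^2 = (10 − 0) − 9 = 1, so Ȟ^2 ≅ Z/2


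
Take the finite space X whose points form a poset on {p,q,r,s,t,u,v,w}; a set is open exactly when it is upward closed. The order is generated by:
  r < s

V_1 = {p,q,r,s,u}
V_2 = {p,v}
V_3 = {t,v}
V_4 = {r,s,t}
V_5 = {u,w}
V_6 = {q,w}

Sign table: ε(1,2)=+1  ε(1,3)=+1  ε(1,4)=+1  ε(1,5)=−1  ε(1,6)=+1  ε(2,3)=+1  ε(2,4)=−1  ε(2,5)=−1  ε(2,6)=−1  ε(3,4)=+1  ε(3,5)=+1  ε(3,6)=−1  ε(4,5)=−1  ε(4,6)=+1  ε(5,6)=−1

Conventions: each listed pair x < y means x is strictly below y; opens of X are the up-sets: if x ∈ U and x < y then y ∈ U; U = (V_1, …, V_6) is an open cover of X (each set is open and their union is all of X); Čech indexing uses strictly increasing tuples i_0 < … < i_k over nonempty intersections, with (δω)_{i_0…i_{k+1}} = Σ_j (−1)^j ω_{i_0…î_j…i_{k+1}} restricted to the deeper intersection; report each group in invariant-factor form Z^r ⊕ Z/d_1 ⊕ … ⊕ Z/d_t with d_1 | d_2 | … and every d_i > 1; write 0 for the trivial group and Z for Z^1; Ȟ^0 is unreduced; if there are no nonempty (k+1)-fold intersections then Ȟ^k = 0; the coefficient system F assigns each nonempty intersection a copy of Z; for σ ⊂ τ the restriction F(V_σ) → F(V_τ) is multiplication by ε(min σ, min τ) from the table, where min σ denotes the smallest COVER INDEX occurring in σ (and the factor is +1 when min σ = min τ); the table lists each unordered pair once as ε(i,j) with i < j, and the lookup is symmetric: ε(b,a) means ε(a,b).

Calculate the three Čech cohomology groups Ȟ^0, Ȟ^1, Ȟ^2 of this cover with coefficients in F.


nonempty overlaps:
  V12={p} V14={r,s} V15={u} V16={q} V23={v} V34={t} V56={w}
C dims 6,7; δ0: rk 5, SNF 1^5
degree 0: 6−5−0 = 1 → Ȟ^0 ≅ Z
degree 1: 7−0−5 = 2 → Ȟ^1 ≅ Z^2
degree 2: 0−0−0 = 0 → Ȟ^2 ≅ 0

Ȟ^0(U;F) ≅ Z; Ȟ^1(U;F) ≅ Z^2; Ȟ^2(U;F) ≅ 0
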